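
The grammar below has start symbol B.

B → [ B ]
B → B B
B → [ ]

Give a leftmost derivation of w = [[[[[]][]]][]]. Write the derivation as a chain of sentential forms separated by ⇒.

B⇒[B]⇒[BB]⇒[[B]B]⇒[[[B]]B]⇒[[[BB]]B]⇒[[[[B]B]]B]⇒[[[[[]]B]]B]⇒[[[[[]][]]]B]⇒[[[[[]][]]][]]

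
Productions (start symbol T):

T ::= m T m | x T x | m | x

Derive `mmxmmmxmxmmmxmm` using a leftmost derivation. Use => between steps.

T => mTm => mmTmm => mmxTxmm => mmxmTmxmm => mmxmmTmmxmm => mmxmmmTmmmxmm => mmxmmmxTxmmmxmm => mmxmmmxmxmmmxmm

T => mTm   [T ::= m T m]
mTm => mmTmm   [T ::= m T m]
mmTmm => mmxTxmm   [T ::= x T x]
mmxTxmm => mmxmTmxmm   [T ::= m T m]
mmxmTmxmm => mmxmmTmmxmm   [T ::= m T m]
mmxmmTmmxmm => mmxmmmTmmmxmm   [T ::= m T m]
mmxmmmTmmmxmm => mmxmmmxTxmmmxmm   [T ::= x T x]
mmxmmmxTxmmmxmm => mmxmmmxmxmmmxmm   [T ::= m]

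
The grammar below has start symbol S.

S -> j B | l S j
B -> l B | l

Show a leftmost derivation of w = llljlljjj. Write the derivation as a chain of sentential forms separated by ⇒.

S ⇒ lSj   [S -> l S j]
lSj ⇒ llSjj   [S -> l S j]
llSjj ⇒ lllSjjj   [S -> l S j]
lllSjjj ⇒ llljBjjj   [S -> j B]
llljBjjj ⇒ llljlBjjj   [B -> l B]
llljlBjjj ⇒ llljlljjj   [B -> l]

S⇒lSj⇒llSjj⇒lllSjjj⇒llljBjjj⇒llljlBjjj⇒llljlljjj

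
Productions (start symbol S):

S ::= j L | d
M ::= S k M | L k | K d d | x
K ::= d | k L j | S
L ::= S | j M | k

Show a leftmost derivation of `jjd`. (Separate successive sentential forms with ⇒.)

S ⇒ jL   [S ::= j L]
jL ⇒ jS   [L ::= S]
jS ⇒ jjL   [S ::= j L]
jjL ⇒ jjS   [L ::= S]
jjS ⇒ jjd   [S ::= d]

S ⇒ jL ⇒ jS ⇒ jjL ⇒ jjS ⇒ jjd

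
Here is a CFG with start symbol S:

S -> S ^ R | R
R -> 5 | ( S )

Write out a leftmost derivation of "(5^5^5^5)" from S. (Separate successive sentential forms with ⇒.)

S ⇒ R   [S -> R]
R ⇒ (S)   [R -> ( S )]
(S) ⇒ (S^R)   [S -> S ^ R]
(S^R) ⇒ (S^R^R)   [S -> S ^ R]
(S^R^R) ⇒ (S^R^R^R)   [S -> S ^ R]
(S^R^R^R) ⇒ (R^R^R^R)   [S -> R]
(R^R^R^R) ⇒ (5^R^R^R)   [R -> 5]
(5^R^R^R) ⇒ (5^5^R^R)   [R -> 5]
(5^5^R^R) ⇒ (5^5^5^R)   [R -> 5]
(5^5^5^R) ⇒ (5^5^5^5)   [R -> 5]

S ⇒ R ⇒ (S) ⇒ (S^R) ⇒ (S^R^R) ⇒ (S^R^R^R) ⇒ (R^R^R^R) ⇒ (5^R^R^R) ⇒ (5^5^R^R) ⇒ (5^5^5^R) ⇒ (5^5^5^5)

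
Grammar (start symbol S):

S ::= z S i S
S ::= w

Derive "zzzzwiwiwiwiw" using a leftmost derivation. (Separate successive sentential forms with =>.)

S=>zSiS=>zzSiSiS=>zzzSiSiSiS=>zzzzSiSiSiSiS=>zzzzwiSiSiSiS=>zzzzwiwiSiSiS=>zzzzwiwiwiSiS=>zzzzwiwiwiwiS=>zzzzwiwiwiwiw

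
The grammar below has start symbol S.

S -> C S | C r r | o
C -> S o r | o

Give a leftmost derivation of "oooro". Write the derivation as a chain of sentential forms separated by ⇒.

S ⇒ CS ⇒ SorS ⇒ CSorS ⇒ oSorS ⇒ ooorS ⇒ oooro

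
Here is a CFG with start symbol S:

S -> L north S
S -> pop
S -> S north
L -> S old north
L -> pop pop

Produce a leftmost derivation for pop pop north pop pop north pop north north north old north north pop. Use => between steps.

S => L north S => pop pop north S => pop pop north L north S => pop pop north pop pop north S => pop pop north pop pop north L north S => pop pop north pop pop north S old north north S => pop pop north pop pop north S north old north north S => pop pop north pop pop north S north north old north north S => pop pop north pop pop north S north north north old north north S => pop pop north pop pop north pop north north north old north north S => pop pop north pop pop north pop north north north old north north pop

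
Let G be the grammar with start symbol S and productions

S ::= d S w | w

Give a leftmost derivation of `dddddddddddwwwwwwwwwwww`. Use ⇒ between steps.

S ⇒ dSw ⇒ ddSww ⇒ dddSwww ⇒ ddddSwwww ⇒ dddddSwwwww ⇒ ddddddSwwwwww ⇒ dddddddSwwwwwww ⇒ ddddddddSwwwwwwww ⇒ dddddddddSwwwwwwwww ⇒ ddddddddddSwwwwwwwwww ⇒ dddddddddddSwwwwwwwwwww ⇒ dddddddddddwwwwwwwwwwww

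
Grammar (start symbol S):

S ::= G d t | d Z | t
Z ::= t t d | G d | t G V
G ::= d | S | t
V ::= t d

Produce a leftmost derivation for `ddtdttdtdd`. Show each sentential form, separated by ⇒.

S ⇒ dZ ⇒ dGd ⇒ dSd ⇒ ddZd ⇒ ddtGVd ⇒ ddtSVd ⇒ ddtdZVd ⇒ ddtdttdVd ⇒ ddtdttdtdd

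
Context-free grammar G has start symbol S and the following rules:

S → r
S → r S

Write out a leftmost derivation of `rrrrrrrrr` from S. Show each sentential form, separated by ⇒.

S ⇒ rS   [S → r S]
rS ⇒ rrS   [S → r S]
rrS ⇒ rrrS   [S → r S]
rrrS ⇒ rrrrS   [S → r S]
rrrrS ⇒ rrrrrS   [S → r S]
rrrrrS ⇒ rrrrrrS   [S → r S]
rrrrrrS ⇒ rrrrrrrS   [S → r S]
rrrrrrrS ⇒ rrrrrrrrS   [S → r S]
rrrrrrrrS ⇒ rrrrrrrrr   [S → r]

S ⇒ rS ⇒ rrS ⇒ rrrS ⇒ rrrrS ⇒ rrrrrS ⇒ rrrrrrS ⇒ rrrrrrrS ⇒ rrrrrrrrS ⇒ rrrrrrrrr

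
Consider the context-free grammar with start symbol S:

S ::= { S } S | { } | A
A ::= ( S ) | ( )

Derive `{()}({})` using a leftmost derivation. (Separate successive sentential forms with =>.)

S=>{S}S=>{A}S=>{()}S=>{()}A=>{()}(S)=>{()}({})

S => {S}S   [S ::= { S } S]
{S}S => {A}S   [S ::= A]
{A}S => {()}S   [A ::= ( )]
{()}S => {()}A   [S ::= A]
{()}A => {()}(S)   [A ::= ( S )]
{()}(S) => {()}({})   [S ::= { }]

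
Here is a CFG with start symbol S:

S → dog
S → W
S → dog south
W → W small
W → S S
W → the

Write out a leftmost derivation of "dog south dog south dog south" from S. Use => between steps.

S => W => S S => dog south S => dog south W => dog south S S => dog south dog south S => dog south dog south dog south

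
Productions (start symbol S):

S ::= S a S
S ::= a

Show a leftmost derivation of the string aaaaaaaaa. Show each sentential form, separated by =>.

S => SaS   [S ::= S a S]
SaS => SaSaS   [S ::= S a S]
SaSaS => SaSaSaS   [S ::= S a S]
SaSaSaS => SaSaSaSaS   [S ::= S a S]
SaSaSaSaS => aaSaSaSaS   [S ::= a]
aaSaSaSaS => aaaaSaSaS   [S ::= a]
aaaaSaSaS => aaaaaaSaS   [S ::= a]
aaaaaaSaS => aaaaaaaaS   [S ::= a]
aaaaaaaaS => aaaaaaaaa   [S ::= a]

S=>SaS=>SaSaS=>SaSaSaS=>SaSaSaSaS=>aaSaSaSaS=>aaaaSaSaS=>aaaaaaSaS=>aaaaaaaaS=>aaaaaaaaa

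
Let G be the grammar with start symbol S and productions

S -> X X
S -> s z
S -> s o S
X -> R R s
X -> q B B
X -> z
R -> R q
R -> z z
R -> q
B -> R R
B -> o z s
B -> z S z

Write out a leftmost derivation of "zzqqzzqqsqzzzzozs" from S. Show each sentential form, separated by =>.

S=>XX=>RRsX=>RqRsX=>RqqRsX=>zzqqRsX=>zzqqRqsX=>zzqqRqqsX=>zzqqzzqqsX=>zzqqzzqqsqBB=>zzqqzzqqsqzSzB=>zzqqzzqqsqzXXzB=>zzqqzzqqsqzzXzB=>zzqqzzqqsqzzzzB=>zzqqzzqqsqzzzzozs

S => XX   [S -> X X]
XX => RRsX   [X -> R R s]
RRsX => RqRsX   [R -> R q]
RqRsX => RqqRsX   [R -> R q]
RqqRsX => zzqqRsX   [R -> z z]
zzqqRsX => zzqqRqsX   [R -> R q]
zzqqRqsX => zzqqRqqsX   [R -> R q]
zzqqRqqsX => zzqqzzqqsX   [R -> z z]
zzqqzzqqsX => zzqqzzqqsqBB   [X -> q B B]
zzqqzzqqsqBB => zzqqzzqqsqzSzB   [B -> z S z]
zzqqzzqqsqzSzB => zzqqzzqqsqzXXzB   [S -> X X]
zzqqzzqqsqzXXzB => zzqqzzqqsqzzXzB   [X -> z]
zzqqzzqqsqzzXzB => zzqqzzqqsqzzzzB   [X -> z]
zzqqzzqqsqzzzzB => zzqqzzqqsqzzzzozs   [B -> o z s]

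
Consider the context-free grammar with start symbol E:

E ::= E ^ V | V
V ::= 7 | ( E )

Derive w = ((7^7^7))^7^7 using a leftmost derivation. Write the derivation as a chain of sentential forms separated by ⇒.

E ⇒ E^V   [E ::= E ^ V]
E^V ⇒ E^V^V   [E ::= E ^ V]
E^V^V ⇒ V^V^V   [E ::= V]
V^V^V ⇒ (E)^V^V   [V ::= ( E )]
(E)^V^V ⇒ (V)^V^V   [E ::= V]
(V)^V^V ⇒ ((E))^V^V   [V ::= ( E )]
((E))^V^V ⇒ ((E^V))^V^V   [E ::= E ^ V]
((E^V))^V^V ⇒ ((E^V^V))^V^V   [E ::= E ^ V]
((E^V^V))^V^V ⇒ ((V^V^V))^V^V   [E ::= V]
((V^V^V))^V^V ⇒ ((7^V^V))^V^V   [V ::= 7]
((7^V^V))^V^V ⇒ ((7^7^V))^V^V   [V ::= 7]
((7^7^V))^V^V ⇒ ((7^7^7))^V^V   [V ::= 7]
((7^7^7))^V^V ⇒ ((7^7^7))^7^V   [V ::= 7]
((7^7^7))^7^V ⇒ ((7^7^7))^7^7   [V ::= 7]

E ⇒ E^V ⇒ E^V^V ⇒ V^V^V ⇒ (E)^V^V ⇒ (V)^V^V ⇒ ((E))^V^V ⇒ ((E^V))^V^V ⇒ ((E^V^V))^V^V ⇒ ((V^V^V))^V^V ⇒ ((7^V^V))^V^V ⇒ ((7^7^V))^V^V ⇒ ((7^7^7))^V^V ⇒ ((7^7^7))^7^V ⇒ ((7^7^7))^7^7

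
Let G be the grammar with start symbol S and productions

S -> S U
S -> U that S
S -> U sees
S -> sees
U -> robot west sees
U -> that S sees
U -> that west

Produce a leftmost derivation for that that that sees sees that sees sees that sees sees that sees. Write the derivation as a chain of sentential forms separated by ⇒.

S ⇒ U that S   [S -> U that S]
U that S ⇒ that S sees that S   [U -> that S sees]
that S sees that S ⇒ that U that S sees that S   [S -> U that S]
that U that S sees that S ⇒ that that S sees that S sees that S   [U -> that S sees]
that that S sees that S sees that S ⇒ that that U that S sees that S sees that S   [S -> U that S]
that that U that S sees that S sees that S ⇒ that that that S sees that S sees that S sees that S   [U -> that S sees]
that that that S sees that S sees that S sees that S ⇒ that that that sees sees that S sees that S sees that S   [S -> sees]
that that that sees sees that S sees that S sees that S ⇒ that that that sees sees that sees sees that S sees that S   [S -> sees]
that that that sees sees that sees sees that S sees that S ⇒ that that that sees sees that sees sees that sees sees that S   [S -> sees]
that that that sees sees that sees sees that sees sees that S ⇒ that that that sees sees that sees sees that sees sees that sees   [S -> sees]

S ⇒ U that S ⇒ that S sees that S ⇒ that U that S sees that S ⇒ that that S sees that S sees that S ⇒ that that U that S sees that S sees that S ⇒ that that that S sees that S sees that S sees that S ⇒ that that that sees sees that S sees that S sees that S ⇒ that that that sees sees that sees sees that S sees that S ⇒ that that that sees sees that sees sees that sees sees that S ⇒ that that that sees sees that sees sees that sees sees that sees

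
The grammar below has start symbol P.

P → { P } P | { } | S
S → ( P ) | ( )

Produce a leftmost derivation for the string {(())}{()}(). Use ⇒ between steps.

P ⇒ {P}P   [P → { P } P]
{P}P ⇒ {S}P   [P → S]
{S}P ⇒ {(P)}P   [S → ( P )]
{(P)}P ⇒ {(S)}P   [P → S]
{(S)}P ⇒ {(())}P   [S → ( )]
{(())}P ⇒ {(())}{P}P   [P → { P } P]
{(())}{P}P ⇒ {(())}{S}P   [P → S]
{(())}{S}P ⇒ {(())}{()}P   [S → ( )]
{(())}{()}P ⇒ {(())}{()}S   [P → S]
{(())}{()}S ⇒ {(())}{()}()   [S → ( )]

P ⇒ {P}P ⇒ {S}P ⇒ {(P)}P ⇒ {(S)}P ⇒ {(())}P ⇒ {(())}{P}P ⇒ {(())}{S}P ⇒ {(())}{()}P ⇒ {(())}{()}S ⇒ {(())}{()}()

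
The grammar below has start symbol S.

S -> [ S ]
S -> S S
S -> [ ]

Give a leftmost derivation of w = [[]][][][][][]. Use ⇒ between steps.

S ⇒ SS ⇒ SSS ⇒ SSSS ⇒ SSSSS ⇒ [S]SSSS ⇒ [[]]SSSS ⇒ [[]]SSSSS ⇒ [[]][]SSSS ⇒ [[]][][]SSS ⇒ [[]][][][]SS ⇒ [[]][][][][]S ⇒ [[]][][][][][]

S ⇒ SS   [S -> S S]
SS ⇒ SSS   [S -> S S]
SSS ⇒ SSSS   [S -> S S]
SSSS ⇒ SSSSS   [S -> S S]
SSSSS ⇒ [S]SSSS   [S -> [ S ]]
[S]SSSS ⇒ [[]]SSSS   [S -> [ ]]
[[]]SSSS ⇒ [[]]SSSSS   [S -> S S]
[[]]SSSSS ⇒ [[]][]SSSS   [S -> [ ]]
[[]][]SSSS ⇒ [[]][][]SSS   [S -> [ ]]
[[]][][]SSS ⇒ [[]][][][]SS   [S -> [ ]]
[[]][][][]SS ⇒ [[]][][][][]S   [S -> [ ]]
[[]][][][][]S ⇒ [[]][][][][][]   [S -> [ ]]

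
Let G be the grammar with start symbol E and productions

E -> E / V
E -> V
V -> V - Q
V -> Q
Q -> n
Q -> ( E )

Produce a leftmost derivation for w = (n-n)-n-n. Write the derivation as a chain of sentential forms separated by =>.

E=>V=>V-Q=>V-Q-Q=>Q-Q-Q=>(E)-Q-Q=>(V)-Q-Q=>(V-Q)-Q-Q=>(Q-Q)-Q-Q=>(n-Q)-Q-Q=>(n-n)-Q-Q=>(n-n)-n-Q=>(n-n)-n-n

E => V   [E -> V]
V => V-Q   [V -> V - Q]
V-Q => V-Q-Q   [V -> V - Q]
V-Q-Q => Q-Q-Q   [V -> Q]
Q-Q-Q => (E)-Q-Q   [Q -> ( E )]
(E)-Q-Q => (V)-Q-Q   [E -> V]
(V)-Q-Q => (V-Q)-Q-Q   [V -> V - Q]
(V-Q)-Q-Q => (Q-Q)-Q-Q   [V -> Q]
(Q-Q)-Q-Q => (n-Q)-Q-Q   [Q -> n]
(n-Q)-Q-Q => (n-n)-Q-Q   [Q -> n]
(n-n)-Q-Q => (n-n)-n-Q   [Q -> n]
(n-n)-n-Q => (n-n)-n-n   [Q -> n]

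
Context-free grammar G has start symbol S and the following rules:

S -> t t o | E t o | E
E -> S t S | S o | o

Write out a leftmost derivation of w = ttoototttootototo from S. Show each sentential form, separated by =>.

S=>Eto=>StSto=>EtotSto=>StStotSto=>EtotStotSto=>SototStotSto=>ttoototStotSto=>ttoototEtotSto=>ttoototSototSto=>ttoototttoototSto=>ttoototttoototEto=>ttoototttootototo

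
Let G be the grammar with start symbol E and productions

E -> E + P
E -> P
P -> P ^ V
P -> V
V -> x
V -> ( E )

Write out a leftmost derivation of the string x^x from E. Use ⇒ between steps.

E ⇒ P   [E -> P]
P ⇒ P^V   [P -> P ^ V]
P^V ⇒ V^V   [P -> V]
V^V ⇒ x^V   [V -> x]
x^V ⇒ x^x   [V -> x]

E ⇒ P ⇒ P^V ⇒ V^V ⇒ x^V ⇒ x^x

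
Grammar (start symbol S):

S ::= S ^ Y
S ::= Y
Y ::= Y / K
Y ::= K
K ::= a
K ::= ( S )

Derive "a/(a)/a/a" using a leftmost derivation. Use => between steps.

S => Y   [S ::= Y]
Y => Y/K   [Y ::= Y / K]
Y/K => Y/K/K   [Y ::= Y / K]
Y/K/K => Y/K/K/K   [Y ::= Y / K]
Y/K/K/K => K/K/K/K   [Y ::= K]
K/K/K/K => a/K/K/K   [K ::= a]
a/K/K/K => a/(S)/K/K   [K ::= ( S )]
a/(S)/K/K => a/(Y)/K/K   [S ::= Y]
a/(Y)/K/K => a/(K)/K/K   [Y ::= K]
a/(K)/K/K => a/(a)/K/K   [K ::= a]
a/(a)/K/K => a/(a)/a/K   [K ::= a]
a/(a)/a/K => a/(a)/a/a   [K ::= a]

S => Y => Y/K => Y/K/K => Y/K/K/K => K/K/K/K => a/K/K/K => a/(S)/K/K => a/(Y)/K/K => a/(K)/K/K => a/(a)/K/K => a/(a)/a/K => a/(a)/a/a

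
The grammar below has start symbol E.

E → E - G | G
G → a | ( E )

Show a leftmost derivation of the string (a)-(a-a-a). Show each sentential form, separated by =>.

E => E-G => G-G => (E)-G => (G)-G => (a)-G => (a)-(E) => (a)-(E-G) => (a)-(E-G-G) => (a)-(G-G-G) => (a)-(a-G-G) => (a)-(a-a-G) => (a)-(a-a-a)

E => E-G   [E → E - G]
E-G => G-G   [E → G]
G-G => (E)-G   [G → ( E )]
(E)-G => (G)-G   [E → G]
(G)-G => (a)-G   [G → a]
(a)-G => (a)-(E)   [G → ( E )]
(a)-(E) => (a)-(E-G)   [E → E - G]
(a)-(E-G) => (a)-(E-G-G)   [E → E - G]
(a)-(E-G-G) => (a)-(G-G-G)   [E → G]
(a)-(G-G-G) => (a)-(a-G-G)   [G → a]
(a)-(a-G-G) => (a)-(a-a-G)   [G → a]
(a)-(a-a-G) => (a)-(a-a-a)   [G → a]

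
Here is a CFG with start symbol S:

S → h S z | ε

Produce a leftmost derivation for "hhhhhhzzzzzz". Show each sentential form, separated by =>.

S => hSz   [S → h S z]
hSz => hhSzz   [S → h S z]
hhSzz => hhhSzzz   [S → h S z]
hhhSzzz => hhhhSzzzz   [S → h S z]
hhhhSzzzz => hhhhhSzzzzz   [S → h S z]
hhhhhSzzzzz => hhhhhhSzzzzzz   [S → h S z]
hhhhhhSzzzzzz => hhhhhhzzzzzz   [S → ε]

S => hSz => hhSzz => hhhSzzz => hhhhSzzzz => hhhhhSzzzzz => hhhhhhSzzzzzz => hhhhhhzzzzzz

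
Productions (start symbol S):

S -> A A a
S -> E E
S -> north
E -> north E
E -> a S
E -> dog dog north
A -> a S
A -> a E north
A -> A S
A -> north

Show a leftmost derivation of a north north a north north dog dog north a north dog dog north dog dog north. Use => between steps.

S => E E => a S E => a E E E => a north E E E => a north north E E E => a north north a S E E => a north north a E E E E => a north north a north E E E E => a north north a north north E E E E => a north north a north north dog dog north E E E => a north north a north north dog dog north a S E E => a north north a north north dog dog north a north E E => a north north a north north dog dog north a north dog dog north E => a north north a north north dog dog north a north dog dog north dog dog north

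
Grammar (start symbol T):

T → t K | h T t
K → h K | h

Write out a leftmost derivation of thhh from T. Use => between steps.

T => tK => thK => thhK => thhh

T => tK   [T → t K]
tK => thK   [K → h K]
thK => thhK   [K → h K]
thhK => thhh   [K → h]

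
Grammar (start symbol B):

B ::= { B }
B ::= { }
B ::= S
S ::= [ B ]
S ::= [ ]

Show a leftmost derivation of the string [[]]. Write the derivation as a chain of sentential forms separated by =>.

B => S => [B] => [S] => [[]]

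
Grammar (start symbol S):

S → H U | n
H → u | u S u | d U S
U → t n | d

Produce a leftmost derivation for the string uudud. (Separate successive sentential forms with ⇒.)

S ⇒ HU ⇒ uSuU ⇒ uHUuU ⇒ uuUuU ⇒ uuduU ⇒ uudud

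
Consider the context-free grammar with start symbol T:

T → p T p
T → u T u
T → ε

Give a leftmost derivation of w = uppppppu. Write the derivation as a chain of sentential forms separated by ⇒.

T ⇒ uTu ⇒ upTpu ⇒ uppTppu ⇒ upppTpppu ⇒ uppppppu

T ⇒ uTu   [T → u T u]
uTu ⇒ upTpu   [T → p T p]
upTpu ⇒ uppTppu   [T → p T p]
uppTppu ⇒ upppTpppu   [T → p T p]
upppTpppu ⇒ uppppppu   [T → ε]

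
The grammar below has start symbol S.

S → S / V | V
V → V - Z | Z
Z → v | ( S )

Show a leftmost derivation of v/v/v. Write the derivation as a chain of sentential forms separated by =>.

S => S/V => S/V/V => V/V/V => Z/V/V => v/V/V => v/Z/V => v/v/V => v/v/Z => v/v/v

S => S/V   [S → S / V]
S/V => S/V/V   [S → S / V]
S/V/V => V/V/V   [S → V]
V/V/V => Z/V/V   [V → Z]
Z/V/V => v/V/V   [Z → v]
v/V/V => v/Z/V   [V → Z]
v/Z/V => v/v/V   [Z → v]
v/v/V => v/v/Z   [V → Z]
v/v/Z => v/v/v   [Z → v]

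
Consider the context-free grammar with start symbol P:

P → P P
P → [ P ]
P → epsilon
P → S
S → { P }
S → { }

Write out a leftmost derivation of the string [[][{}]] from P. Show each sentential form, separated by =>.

P => [P]   [P → [ P ]]
[P] => [PP]   [P → P P]
[PP] => [[P]P]   [P → [ P ]]
[[P]P] => [[]P]   [P → epsilon]
[[]P] => [[][P]]   [P → [ P ]]
[[][P]] => [[][S]]   [P → S]
[[][S]] => [[][{P}]]   [S → { P }]
[[][{P}]] => [[][{}]]   [P → epsilon]

P => [P] => [PP] => [[P]P] => [[]P] => [[][P]] => [[][S]] => [[][{P}]] => [[][{}]]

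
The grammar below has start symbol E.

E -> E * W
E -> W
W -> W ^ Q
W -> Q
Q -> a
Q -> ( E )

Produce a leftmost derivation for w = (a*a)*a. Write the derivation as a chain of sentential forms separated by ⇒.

E ⇒ E*W ⇒ W*W ⇒ Q*W ⇒ (E)*W ⇒ (E*W)*W ⇒ (W*W)*W ⇒ (Q*W)*W ⇒ (a*W)*W ⇒ (a*Q)*W ⇒ (a*a)*W ⇒ (a*a)*Q ⇒ (a*a)*a

E ⇒ E*W   [E -> E * W]
E*W ⇒ W*W   [E -> W]
W*W ⇒ Q*W   [W -> Q]
Q*W ⇒ (E)*W   [Q -> ( E )]
(E)*W ⇒ (E*W)*W   [E -> E * W]
(E*W)*W ⇒ (W*W)*W   [E -> W]
(W*W)*W ⇒ (Q*W)*W   [W -> Q]
(Q*W)*W ⇒ (a*W)*W   [Q -> a]
(a*W)*W ⇒ (a*Q)*W   [W -> Q]
(a*Q)*W ⇒ (a*a)*W   [Q -> a]
(a*a)*W ⇒ (a*a)*Q   [W -> Q]
(a*a)*Q ⇒ (a*a)*a   [Q -> a]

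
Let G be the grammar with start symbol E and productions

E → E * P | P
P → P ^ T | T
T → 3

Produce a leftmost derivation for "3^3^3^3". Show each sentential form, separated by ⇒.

E ⇒ P ⇒ P^T ⇒ P^T^T ⇒ P^T^T^T ⇒ T^T^T^T ⇒ 3^T^T^T ⇒ 3^3^T^T ⇒ 3^3^3^T ⇒ 3^3^3^3

E ⇒ P   [E → P]
P ⇒ P^T   [P → P ^ T]
P^T ⇒ P^T^T   [P → P ^ T]
P^T^T ⇒ P^T^T^T   [P → P ^ T]
P^T^T^T ⇒ T^T^T^T   [P → T]
T^T^T^T ⇒ 3^T^T^T   [T → 3]
3^T^T^T ⇒ 3^3^T^T   [T → 3]
3^3^T^T ⇒ 3^3^3^T   [T → 3]
3^3^3^T ⇒ 3^3^3^3   [T → 3]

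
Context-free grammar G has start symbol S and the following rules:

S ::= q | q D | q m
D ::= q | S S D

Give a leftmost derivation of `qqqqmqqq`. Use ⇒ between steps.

S⇒qD⇒qSSD⇒qqDSD⇒qqSSDSD⇒qqqSDSD⇒qqqqmDSD⇒qqqqmqSD⇒qqqqmqqD⇒qqqqmqqq

S ⇒ qD   [S ::= q D]
qD ⇒ qSSD   [D ::= S S D]
qSSD ⇒ qqDSD   [S ::= q D]
qqDSD ⇒ qqSSDSD   [D ::= S S D]
qqSSDSD ⇒ qqqSDSD   [S ::= q]
qqqSDSD ⇒ qqqqmDSD   [S ::= q m]
qqqqmDSD ⇒ qqqqmqSD   [D ::= q]
qqqqmqSD ⇒ qqqqmqqD   [S ::= q]
qqqqmqqD ⇒ qqqqmqqq   [D ::= q]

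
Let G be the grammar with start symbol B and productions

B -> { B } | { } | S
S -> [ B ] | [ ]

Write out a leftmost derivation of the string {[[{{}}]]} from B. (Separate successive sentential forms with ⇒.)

B⇒{B}⇒{S}⇒{[B]}⇒{[S]}⇒{[[B]]}⇒{[[{B}]]}⇒{[[{{}}]]}

B ⇒ {B}   [B -> { B }]
{B} ⇒ {S}   [B -> S]
{S} ⇒ {[B]}   [S -> [ B ]]
{[B]} ⇒ {[S]}   [B -> S]
{[S]} ⇒ {[[B]]}   [S -> [ B ]]
{[[B]]} ⇒ {[[{B}]]}   [B -> { B }]
{[[{B}]]} ⇒ {[[{{}}]]}   [B -> { }]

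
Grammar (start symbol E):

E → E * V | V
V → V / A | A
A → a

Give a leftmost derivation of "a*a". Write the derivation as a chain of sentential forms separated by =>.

E => E*V   [E → E * V]
E*V => V*V   [E → V]
V*V => A*V   [V → A]
A*V => a*V   [A → a]
a*V => a*A   [V → A]
a*A => a*a   [A → a]

E=>E*V=>V*V=>A*V=>a*V=>a*A=>a*a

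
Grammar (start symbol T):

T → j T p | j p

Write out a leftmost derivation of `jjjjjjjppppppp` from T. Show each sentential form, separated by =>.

T=>jTp=>jjTpp=>jjjTppp=>jjjjTpppp=>jjjjjTppppp=>jjjjjjTpppppp=>jjjjjjjppppppp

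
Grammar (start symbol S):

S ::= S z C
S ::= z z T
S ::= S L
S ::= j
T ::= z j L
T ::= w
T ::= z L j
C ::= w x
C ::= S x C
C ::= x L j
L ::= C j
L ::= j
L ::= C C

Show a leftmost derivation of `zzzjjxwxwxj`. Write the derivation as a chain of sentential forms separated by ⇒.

S ⇒ SL   [S ::= S L]
SL ⇒ zzTL   [S ::= z z T]
zzTL ⇒ zzzjLL   [T ::= z j L]
zzzjLL ⇒ zzzjCCL   [L ::= C C]
zzzjCCL ⇒ zzzjSxCCL   [C ::= S x C]
zzzjSxCCL ⇒ zzzjjxCCL   [S ::= j]
zzzjjxCCL ⇒ zzzjjxwxCL   [C ::= w x]
zzzjjxwxCL ⇒ zzzjjxwxwxL   [C ::= w x]
zzzjjxwxwxL ⇒ zzzjjxwxwxj   [L ::= j]

S⇒SL⇒zzTL⇒zzzjLL⇒zzzjCCL⇒zzzjSxCCL⇒zzzjjxCCL⇒zzzjjxwxCL⇒zzzjjxwxwxL⇒zzzjjxwxwxj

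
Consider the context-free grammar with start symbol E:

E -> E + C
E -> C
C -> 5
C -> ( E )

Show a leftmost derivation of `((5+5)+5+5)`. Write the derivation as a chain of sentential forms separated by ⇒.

E⇒C⇒(E)⇒(E+C)⇒(E+C+C)⇒(C+C+C)⇒((E)+C+C)⇒((E+C)+C+C)⇒((C+C)+C+C)⇒((5+C)+C+C)⇒((5+5)+C+C)⇒((5+5)+5+C)⇒((5+5)+5+5)

E ⇒ C   [E -> C]
C ⇒ (E)   [C -> ( E )]
(E) ⇒ (E+C)   [E -> E + C]
(E+C) ⇒ (E+C+C)   [E -> E + C]
(E+C+C) ⇒ (C+C+C)   [E -> C]
(C+C+C) ⇒ ((E)+C+C)   [C -> ( E )]
((E)+C+C) ⇒ ((E+C)+C+C)   [E -> E + C]
((E+C)+C+C) ⇒ ((C+C)+C+C)   [E -> C]
((C+C)+C+C) ⇒ ((5+C)+C+C)   [C -> 5]
((5+C)+C+C) ⇒ ((5+5)+C+C)   [C -> 5]
((5+5)+C+C) ⇒ ((5+5)+5+C)   [C -> 5]
((5+5)+5+C) ⇒ ((5+5)+5+5)   [C -> 5]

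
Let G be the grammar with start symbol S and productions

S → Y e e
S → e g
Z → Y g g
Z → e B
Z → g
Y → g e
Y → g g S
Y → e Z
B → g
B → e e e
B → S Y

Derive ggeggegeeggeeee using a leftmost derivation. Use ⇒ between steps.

S ⇒ Yee ⇒ ggSee ⇒ ggYeeee ⇒ ggeZeeee ⇒ ggeYggeeee ⇒ ggeggSggeeee ⇒ ggeggYeeggeeee ⇒ ggeggeZeeggeeee ⇒ ggeggegeeggeeee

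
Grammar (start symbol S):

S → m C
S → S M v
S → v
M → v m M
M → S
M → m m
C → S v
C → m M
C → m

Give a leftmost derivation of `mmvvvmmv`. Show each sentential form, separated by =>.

S => SMv   [S → S M v]
SMv => SMvMv   [S → S M v]
SMvMv => mCMvMv   [S → m C]
mCMvMv => mmMMvMv   [C → m M]
mmMMvMv => mmSMvMv   [M → S]
mmSMvMv => mmvMvMv   [S → v]
mmvMvMv => mmvSvMv   [M → S]
mmvSvMv => mmvvvMv   [S → v]
mmvvvMv => mmvvvmmv   [M → m m]

S => SMv => SMvMv => mCMvMv => mmMMvMv => mmSMvMv => mmvMvMv => mmvSvMv => mmvvvMv => mmvvvmmv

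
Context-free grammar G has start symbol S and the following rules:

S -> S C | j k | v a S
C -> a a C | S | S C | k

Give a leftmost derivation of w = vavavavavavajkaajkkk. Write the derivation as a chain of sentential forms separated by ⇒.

S ⇒ vaS ⇒ vavaS ⇒ vavavaS ⇒ vavavaSC ⇒ vavavavaSC ⇒ vavavavaSCC ⇒ vavavavavaSCC ⇒ vavavavavavaSCC ⇒ vavavavavavajkCC ⇒ vavavavavavajkaaCC ⇒ vavavavavavajkaaSCC ⇒ vavavavavavajkaajkCC ⇒ vavavavavavajkaajkkC ⇒ vavavavavavajkaajkkk

S ⇒ vaS   [S -> v a S]
vaS ⇒ vavaS   [S -> v a S]
vavaS ⇒ vavavaS   [S -> v a S]
vavavaS ⇒ vavavaSC   [S -> S C]
vavavaSC ⇒ vavavavaSC   [S -> v a S]
vavavavaSC ⇒ vavavavaSCC   [S -> S C]
vavavavaSCC ⇒ vavavavavaSCC   [S -> v a S]
vavavavavaSCC ⇒ vavavavavavaSCC   [S -> v a S]
vavavavavavaSCC ⇒ vavavavavavajkCC   [S -> j k]
vavavavavavajkCC ⇒ vavavavavavajkaaCC   [C -> a a C]
vavavavavavajkaaCC ⇒ vavavavavavajkaaSCC   [C -> S C]
vavavavavavajkaaSCC ⇒ vavavavavavajkaajkCC   [S -> j k]
vavavavavavajkaajkCC ⇒ vavavavavavajkaajkkC   [C -> k]
vavavavavavajkaajkkC ⇒ vavavavavavajkaajkkk   [C -> k]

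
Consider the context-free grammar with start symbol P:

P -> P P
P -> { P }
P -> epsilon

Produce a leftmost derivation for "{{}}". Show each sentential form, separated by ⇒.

P ⇒ {P} ⇒ {PP} ⇒ {PPP} ⇒ {PPPP} ⇒ {{P}PPP} ⇒ {{}PPP} ⇒ {{}PP} ⇒ {{}P} ⇒ {{}}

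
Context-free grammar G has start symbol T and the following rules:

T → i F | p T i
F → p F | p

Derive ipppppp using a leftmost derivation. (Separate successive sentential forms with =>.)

T => iF => ipF => ippF => ipppF => ippppF => ipppppF => ipppppp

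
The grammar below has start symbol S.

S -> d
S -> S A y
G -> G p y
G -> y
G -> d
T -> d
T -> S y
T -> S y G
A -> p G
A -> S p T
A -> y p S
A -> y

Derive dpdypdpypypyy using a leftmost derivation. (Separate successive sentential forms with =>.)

S=>SAy=>SAyAy=>dAyAy=>dpGyAy=>dpdyAy=>dpdypGy=>dpdypGpyy=>dpdypGpypyy=>dpdypGpypypyy=>dpdypdpypypyy

S => SAy   [S -> S A y]
SAy => SAyAy   [S -> S A y]
SAyAy => dAyAy   [S -> d]
dAyAy => dpGyAy   [A -> p G]
dpGyAy => dpdyAy   [G -> d]
dpdyAy => dpdypGy   [A -> p G]
dpdypGy => dpdypGpyy   [G -> G p y]
dpdypGpyy => dpdypGpypyy   [G -> G p y]
dpdypGpypyy => dpdypGpypypyy   [G -> G p y]
dpdypGpypypyy => dpdypdpypypyy   [G -> d]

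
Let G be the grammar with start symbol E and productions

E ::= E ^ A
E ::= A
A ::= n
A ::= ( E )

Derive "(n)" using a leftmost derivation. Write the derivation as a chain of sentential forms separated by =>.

E => A   [E ::= A]
A => (E)   [A ::= ( E )]
(E) => (A)   [E ::= A]
(A) => (n)   [A ::= n]

E => A => (E) => (A) => (n)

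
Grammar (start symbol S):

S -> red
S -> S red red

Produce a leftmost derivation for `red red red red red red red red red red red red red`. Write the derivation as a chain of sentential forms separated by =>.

S => S red red => S red red red red => S red red red red red red => S red red red red red red red red => S red red red red red red red red red red => S red red red red red red red red red red red red => red red red red red red red red red red red red red

S => S red red   [S -> S red red]
S red red => S red red red red   [S -> S red red]
S red red red red => S red red red red red red   [S -> S red red]
S red red red red red red => S red red red red red red red red   [S -> S red red]
S red red red red red red red red => S red red red red red red red red red red   [S -> S red red]
S red red red red red red red red red red => S red red red red red red red red red red red red   [S -> S red red]
S red red red red red red red red red red red red => red red red red red red red red red red red red red   [S -> red]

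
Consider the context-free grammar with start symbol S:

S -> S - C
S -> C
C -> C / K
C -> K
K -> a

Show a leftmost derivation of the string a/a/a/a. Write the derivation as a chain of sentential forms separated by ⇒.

S ⇒ C   [S -> C]
C ⇒ C/K   [C -> C / K]
C/K ⇒ C/K/K   [C -> C / K]
C/K/K ⇒ C/K/K/K   [C -> C / K]
C/K/K/K ⇒ K/K/K/K   [C -> K]
K/K/K/K ⇒ a/K/K/K   [K -> a]
a/K/K/K ⇒ a/a/K/K   [K -> a]
a/a/K/K ⇒ a/a/a/K   [K -> a]
a/a/a/K ⇒ a/a/a/a   [K -> a]

S⇒C⇒C/K⇒C/K/K⇒C/K/K/K⇒K/K/K/K⇒a/K/K/K⇒a/a/K/K⇒a/a/a/K⇒a/a/a/a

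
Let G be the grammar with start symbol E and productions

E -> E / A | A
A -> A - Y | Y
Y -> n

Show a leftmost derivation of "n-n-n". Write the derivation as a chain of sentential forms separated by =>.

E => A => A-Y => A-Y-Y => Y-Y-Y => n-Y-Y => n-n-Y => n-n-n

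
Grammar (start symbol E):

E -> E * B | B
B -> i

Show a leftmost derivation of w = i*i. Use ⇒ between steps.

E ⇒ E*B   [E -> E * B]
E*B ⇒ B*B   [E -> B]
B*B ⇒ i*B   [B -> i]
i*B ⇒ i*i   [B -> i]

E ⇒ E*B ⇒ B*B ⇒ i*B ⇒ i*i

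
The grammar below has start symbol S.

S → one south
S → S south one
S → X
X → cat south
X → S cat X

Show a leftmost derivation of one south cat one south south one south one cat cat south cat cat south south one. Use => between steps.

S => S south one => X south one => S cat X south one => one south cat X south one => one south cat S cat X south one => one south cat S south one cat X south one => one south cat S south one south one cat X south one => one south cat one south south one south one cat X south one => one south cat one south south one south one cat S cat X south one => one south cat one south south one south one cat X cat X south one => one south cat one south south one south one cat cat south cat X south one => one south cat one south south one south one cat cat south cat cat south south one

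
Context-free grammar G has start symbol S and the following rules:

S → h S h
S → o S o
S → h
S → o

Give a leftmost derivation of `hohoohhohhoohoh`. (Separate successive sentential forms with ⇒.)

S ⇒ hSh   [S → h S h]
hSh ⇒ hoSoh   [S → o S o]
hoSoh ⇒ hohShoh   [S → h S h]
hohShoh ⇒ hohoSohoh   [S → o S o]
hohoSohoh ⇒ hohooSoohoh   [S → o S o]
hohooSoohoh ⇒ hohoohShoohoh   [S → h S h]
hohoohShoohoh ⇒ hohoohhShhoohoh   [S → h S h]
hohoohhShhoohoh ⇒ hohoohhohhoohoh   [S → o]

S ⇒ hSh ⇒ hoSoh ⇒ hohShoh ⇒ hohoSohoh ⇒ hohooSoohoh ⇒ hohoohShoohoh ⇒ hohoohhShhoohoh ⇒ hohoohhohhoohoh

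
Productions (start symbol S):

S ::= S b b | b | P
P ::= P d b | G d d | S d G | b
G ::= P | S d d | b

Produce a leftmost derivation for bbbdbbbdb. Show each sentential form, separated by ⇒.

S⇒P⇒SdG⇒SbbdG⇒PbbdG⇒SdGbbdG⇒SbbdGbbdG⇒PbbdGbbdG⇒bbbdGbbdG⇒bbbdbbbdG⇒bbbdbbbdb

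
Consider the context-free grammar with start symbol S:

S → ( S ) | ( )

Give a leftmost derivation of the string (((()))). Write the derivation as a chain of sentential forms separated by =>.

S=>(S)=>((S))=>(((S)))=>(((())))

S => (S)   [S → ( S )]
(S) => ((S))   [S → ( S )]
((S)) => (((S)))   [S → ( S )]
(((S))) => (((())))   [S → ( )]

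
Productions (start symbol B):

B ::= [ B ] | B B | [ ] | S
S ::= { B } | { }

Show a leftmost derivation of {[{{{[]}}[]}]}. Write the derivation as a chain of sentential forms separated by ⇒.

B ⇒ S ⇒ {B} ⇒ {[B]} ⇒ {[S]} ⇒ {[{B}]} ⇒ {[{BB}]} ⇒ {[{SB}]} ⇒ {[{{B}B}]} ⇒ {[{{S}B}]} ⇒ {[{{{B}}B}]} ⇒ {[{{{[]}}B}]} ⇒ {[{{{[]}}[]}]}

B ⇒ S   [B ::= S]
S ⇒ {B}   [S ::= { B }]
{B} ⇒ {[B]}   [B ::= [ B ]]
{[B]} ⇒ {[S]}   [B ::= S]
{[S]} ⇒ {[{B}]}   [S ::= { B }]
{[{B}]} ⇒ {[{BB}]}   [B ::= B B]
{[{BB}]} ⇒ {[{SB}]}   [B ::= S]
{[{SB}]} ⇒ {[{{B}B}]}   [S ::= { B }]
{[{{B}B}]} ⇒ {[{{S}B}]}   [B ::= S]
{[{{S}B}]} ⇒ {[{{{B}}B}]}   [S ::= { B }]
{[{{{B}}B}]} ⇒ {[{{{[]}}B}]}   [B ::= [ ]]
{[{{{[]}}B}]} ⇒ {[{{{[]}}[]}]}   [B ::= [ ]]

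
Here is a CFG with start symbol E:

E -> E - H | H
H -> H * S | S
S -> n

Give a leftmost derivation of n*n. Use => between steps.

E => H => H*S => S*S => n*S => n*n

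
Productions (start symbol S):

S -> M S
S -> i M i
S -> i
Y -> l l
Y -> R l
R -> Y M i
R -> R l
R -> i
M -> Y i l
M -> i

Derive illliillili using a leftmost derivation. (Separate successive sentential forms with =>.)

S=>MS=>YilS=>RlilS=>RllilS=>YMillilS=>RlMillilS=>RllMillilS=>RlllMillilS=>illlMillilS=>illliillilS=>illliillili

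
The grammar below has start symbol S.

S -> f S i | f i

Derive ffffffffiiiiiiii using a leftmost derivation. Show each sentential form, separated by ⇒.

S ⇒ fSi   [S -> f S i]
fSi ⇒ ffSii   [S -> f S i]
ffSii ⇒ fffSiii   [S -> f S i]
fffSiii ⇒ ffffSiiii   [S -> f S i]
ffffSiiii ⇒ fffffSiiiii   [S -> f S i]
fffffSiiiii ⇒ ffffffSiiiiii   [S -> f S i]
ffffffSiiiiii ⇒ fffffffSiiiiiii   [S -> f S i]
fffffffSiiiiiii ⇒ ffffffffiiiiiiii   [S -> f i]

S ⇒ fSi ⇒ ffSii ⇒ fffSiii ⇒ ffffSiiii ⇒ fffffSiiiii ⇒ ffffffSiiiiii ⇒ fffffffSiiiiiii ⇒ ffffffffiiiiiiii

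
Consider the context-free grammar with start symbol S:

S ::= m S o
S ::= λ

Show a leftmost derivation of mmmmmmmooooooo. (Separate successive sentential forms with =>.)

S => mSo   [S ::= m S o]
mSo => mmSoo   [S ::= m S o]
mmSoo => mmmSooo   [S ::= m S o]
mmmSooo => mmmmSoooo   [S ::= m S o]
mmmmSoooo => mmmmmSooooo   [S ::= m S o]
mmmmmSooooo => mmmmmmSoooooo   [S ::= m S o]
mmmmmmSoooooo => mmmmmmmSooooooo   [S ::= m S o]
mmmmmmmSooooooo => mmmmmmmooooooo   [S ::= λ]

S => mSo => mmSoo => mmmSooo => mmmmSoooo => mmmmmSooooo => mmmmmmSoooooo => mmmmmmmSooooooo => mmmmmmmooooooo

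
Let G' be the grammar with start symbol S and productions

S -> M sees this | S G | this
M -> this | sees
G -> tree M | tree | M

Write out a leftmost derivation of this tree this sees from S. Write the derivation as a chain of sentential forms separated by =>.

S => S G => S G G => S G G G => this G G G => this tree G G => this tree M G => this tree this G => this tree this M => this tree this sees

S => S G   [S -> S G]
S G => S G G   [S -> S G]
S G G => S G G G   [S -> S G]
S G G G => this G G G   [S -> this]
this G G G => this tree G G   [G -> tree]
this tree G G => this tree M G   [G -> M]
this tree M G => this tree this G   [M -> this]
this tree this G => this tree this M   [G -> M]
this tree this M => this tree this sees   [M -> sees]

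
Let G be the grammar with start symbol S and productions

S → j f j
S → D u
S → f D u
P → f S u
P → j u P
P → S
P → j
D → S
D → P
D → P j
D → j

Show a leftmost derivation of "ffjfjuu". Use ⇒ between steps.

S ⇒ fDu ⇒ fPu ⇒ ffSuu ⇒ ffjfjuu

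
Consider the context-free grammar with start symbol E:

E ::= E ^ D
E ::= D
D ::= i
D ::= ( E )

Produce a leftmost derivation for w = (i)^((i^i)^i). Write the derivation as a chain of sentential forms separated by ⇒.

E ⇒ E^D   [E ::= E ^ D]
E^D ⇒ D^D   [E ::= D]
D^D ⇒ (E)^D   [D ::= ( E )]
(E)^D ⇒ (D)^D   [E ::= D]
(D)^D ⇒ (i)^D   [D ::= i]
(i)^D ⇒ (i)^(E)   [D ::= ( E )]
(i)^(E) ⇒ (i)^(E^D)   [E ::= E ^ D]
(i)^(E^D) ⇒ (i)^(D^D)   [E ::= D]
(i)^(D^D) ⇒ (i)^((E)^D)   [D ::= ( E )]
(i)^((E)^D) ⇒ (i)^((E^D)^D)   [E ::= E ^ D]
(i)^((E^D)^D) ⇒ (i)^((D^D)^D)   [E ::= D]
(i)^((D^D)^D) ⇒ (i)^((i^D)^D)   [D ::= i]
(i)^((i^D)^D) ⇒ (i)^((i^i)^D)   [D ::= i]
(i)^((i^i)^D) ⇒ (i)^((i^i)^i)   [D ::= i]

E⇒E^D⇒D^D⇒(E)^D⇒(D)^D⇒(i)^D⇒(i)^(E)⇒(i)^(E^D)⇒(i)^(D^D)⇒(i)^((E)^D)⇒(i)^((E^D)^D)⇒(i)^((D^D)^D)⇒(i)^((i^D)^D)⇒(i)^((i^i)^D)⇒(i)^((i^i)^i)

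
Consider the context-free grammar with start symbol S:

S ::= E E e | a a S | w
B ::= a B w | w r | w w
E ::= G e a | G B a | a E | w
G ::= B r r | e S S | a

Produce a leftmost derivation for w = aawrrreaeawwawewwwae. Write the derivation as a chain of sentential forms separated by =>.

S => aaS => aaEEe => aaGeaEe => aaBrreaEe => aawrrreaEe => aawrrreaGBae => aawrrreaeSSBae => aawrrreaeEEeSBae => aawrrreaeGBaEeSBae => aawrrreaeaBaEeSBae => aawrrreaeawwaEeSBae => aawrrreaeawwaweSBae => aawrrreaeawwawewBae => aawrrreaeawwawewwwae

S => aaS   [S ::= a a S]
aaS => aaEEe   [S ::= E E e]
aaEEe => aaGeaEe   [E ::= G e a]
aaGeaEe => aaBrreaEe   [G ::= B r r]
aaBrreaEe => aawrrreaEe   [B ::= w r]
aawrrreaEe => aawrrreaGBae   [E ::= G B a]
aawrrreaGBae => aawrrreaeSSBae   [G ::= e S S]
aawrrreaeSSBae => aawrrreaeEEeSBae   [S ::= E E e]
aawrrreaeEEeSBae => aawrrreaeGBaEeSBae   [E ::= G B a]
aawrrreaeGBaEeSBae => aawrrreaeaBaEeSBae   [G ::= a]
aawrrreaeaBaEeSBae => aawrrreaeawwaEeSBae   [B ::= w w]
aawrrreaeawwaEeSBae => aawrrreaeawwaweSBae   [E ::= w]
aawrrreaeawwaweSBae => aawrrreaeawwawewBae   [S ::= w]
aawrrreaeawwawewBae => aawrrreaeawwawewwwae   [B ::= w w]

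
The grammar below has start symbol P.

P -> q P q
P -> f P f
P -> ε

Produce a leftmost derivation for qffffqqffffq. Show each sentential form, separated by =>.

P => qPq => qfPfq => qffPffq => qfffPfffq => qffffPffffq => qffffqPqffffq => qffffqqffffq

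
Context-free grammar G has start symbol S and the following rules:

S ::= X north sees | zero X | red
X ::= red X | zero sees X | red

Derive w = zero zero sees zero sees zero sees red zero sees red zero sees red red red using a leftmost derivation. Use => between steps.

S => zero X   [S ::= zero X]
zero X => zero zero sees X   [X ::= zero sees X]
zero zero sees X => zero zero sees zero sees X   [X ::= zero sees X]
zero zero sees zero sees X => zero zero sees zero sees zero sees X   [X ::= zero sees X]
zero zero sees zero sees zero sees X => zero zero sees zero sees zero sees red X   [X ::= red X]
zero zero sees zero sees zero sees red X => zero zero sees zero sees zero sees red zero sees X   [X ::= zero sees X]
zero zero sees zero sees zero sees red zero sees X => zero zero sees zero sees zero sees red zero sees red X   [X ::= red X]
zero zero sees zero sees zero sees red zero sees red X => zero zero sees zero sees zero sees red zero sees red zero sees X   [X ::= zero sees X]
zero zero sees zero sees zero sees red zero sees red zero sees X => zero zero sees zero sees zero sees red zero sees red zero sees red X   [X ::= red X]
zero zero sees zero sees zero sees red zero sees red zero sees red X => zero zero sees zero sees zero sees red zero sees red zero sees red red X   [X ::= red X]
zero zero sees zero sees zero sees red zero sees red zero sees red red X => zero zero sees zero sees zero sees red zero sees red zero sees red red red   [X ::= red]

S => zero X => zero zero sees X => zero zero sees zero sees X => zero zero sees zero sees zero sees X => zero zero sees zero sees zero sees red X => zero zero sees zero sees zero sees red zero sees X => zero zero sees zero sees zero sees red zero sees red X => zero zero sees zero sees zero sees red zero sees red zero sees X => zero zero sees zero sees zero sees red zero sees red zero sees red X => zero zero sees zero sees zero sees red zero sees red zero sees red red X => zero zero sees zero sees zero sees red zero sees red zero sees red red red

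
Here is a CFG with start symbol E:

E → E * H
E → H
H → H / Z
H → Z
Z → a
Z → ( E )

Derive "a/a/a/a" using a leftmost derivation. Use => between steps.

E => H => H/Z => H/Z/Z => H/Z/Z/Z => Z/Z/Z/Z => a/Z/Z/Z => a/a/Z/Z => a/a/a/Z => a/a/a/a

E => H   [E → H]
H => H/Z   [H → H / Z]
H/Z => H/Z/Z   [H → H / Z]
H/Z/Z => H/Z/Z/Z   [H → H / Z]
H/Z/Z/Z => Z/Z/Z/Z   [H → Z]
Z/Z/Z/Z => a/Z/Z/Z   [Z → a]
a/Z/Z/Z => a/a/Z/Z   [Z → a]
a/a/Z/Z => a/a/a/Z   [Z → a]
a/a/a/Z => a/a/a/a   [Z → a]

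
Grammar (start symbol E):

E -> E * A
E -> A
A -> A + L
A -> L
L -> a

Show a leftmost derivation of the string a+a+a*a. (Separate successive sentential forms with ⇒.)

E ⇒ E*A ⇒ A*A ⇒ A+L*A ⇒ A+L+L*A ⇒ L+L+L*A ⇒ a+L+L*A ⇒ a+a+L*A ⇒ a+a+a*A ⇒ a+a+a*L ⇒ a+a+a*a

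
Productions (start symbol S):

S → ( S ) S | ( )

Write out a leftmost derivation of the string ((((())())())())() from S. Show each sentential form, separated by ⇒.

S ⇒ (S)S   [S → ( S ) S]
(S)S ⇒ ((S)S)S   [S → ( S ) S]
((S)S)S ⇒ (((S)S)S)S   [S → ( S ) S]
(((S)S)S)S ⇒ ((((S)S)S)S)S   [S → ( S ) S]
((((S)S)S)S)S ⇒ ((((())S)S)S)S   [S → ( )]
((((())S)S)S)S ⇒ ((((())())S)S)S   [S → ( )]
((((())())S)S)S ⇒ ((((())())())S)S   [S → ( )]
((((())())())S)S ⇒ ((((())())())())S   [S → ( )]
((((())())())())S ⇒ ((((())())())())()   [S → ( )]

S⇒(S)S⇒((S)S)S⇒(((S)S)S)S⇒((((S)S)S)S)S⇒((((())S)S)S)S⇒((((())())S)S)S⇒((((())())())S)S⇒((((())())())())S⇒((((())())())())()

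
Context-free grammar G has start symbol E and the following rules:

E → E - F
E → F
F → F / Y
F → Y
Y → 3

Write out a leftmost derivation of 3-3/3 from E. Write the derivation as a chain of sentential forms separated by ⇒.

E ⇒ E-F   [E → E - F]
E-F ⇒ F-F   [E → F]
F-F ⇒ Y-F   [F → Y]
Y-F ⇒ 3-F   [Y → 3]
3-F ⇒ 3-F/Y   [F → F / Y]
3-F/Y ⇒ 3-Y/Y   [F → Y]
3-Y/Y ⇒ 3-3/Y   [Y → 3]
3-3/Y ⇒ 3-3/3   [Y → 3]

E⇒E-F⇒F-F⇒Y-F⇒3-F⇒3-F/Y⇒3-Y/Y⇒3-3/Y⇒3-3/3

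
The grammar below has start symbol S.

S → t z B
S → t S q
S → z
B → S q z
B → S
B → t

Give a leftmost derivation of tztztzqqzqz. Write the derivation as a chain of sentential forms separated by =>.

S => tzB => tzSqz => tztzBqz => tztzSqzqz => tztztSqqzqz => tztztzqqzqz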